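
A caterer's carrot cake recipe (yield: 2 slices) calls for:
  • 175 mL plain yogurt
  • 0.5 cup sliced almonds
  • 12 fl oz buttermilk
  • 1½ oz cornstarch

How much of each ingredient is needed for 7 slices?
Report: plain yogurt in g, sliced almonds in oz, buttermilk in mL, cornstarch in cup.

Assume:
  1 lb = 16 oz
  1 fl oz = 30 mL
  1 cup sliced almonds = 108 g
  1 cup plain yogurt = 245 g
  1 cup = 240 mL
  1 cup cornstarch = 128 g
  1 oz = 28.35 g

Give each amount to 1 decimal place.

Scaling factor: 7/2 = 3.5.
plain yogurt: 175 mL × 7/2 ÷ 240 mL/cup × 245 g/cup ≈ 625.3 g
sliced almonds: 0.5 cup × 7/2 × 108 g/cup ÷ 28.35 g/oz ≈ 6.7 oz
buttermilk: 12 fl oz × 7/2 × 30 mL/fl oz = 1260.0 mL
cornstarch: 1.5 oz × 7/2 × 28.35 g/oz ÷ 128 g/cup ≈ 1.2 cup

plain yogurt: 625.3 g; sliced almonds: 6.7 oz; buttermilk: 1260.0 mL; cornstarch: 1.2 cup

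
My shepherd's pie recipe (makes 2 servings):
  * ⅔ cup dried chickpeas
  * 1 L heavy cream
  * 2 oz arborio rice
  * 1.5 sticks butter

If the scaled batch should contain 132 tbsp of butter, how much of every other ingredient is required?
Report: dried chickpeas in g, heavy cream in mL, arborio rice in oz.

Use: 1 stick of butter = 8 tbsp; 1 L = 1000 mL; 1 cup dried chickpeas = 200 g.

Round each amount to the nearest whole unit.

dried chickpeas: 1467 g; heavy cream: 11000 mL; arborio rice: 22 oz

The original recipe has 12 tbsp of butter, so the scaling factor is 132 ÷ 12 = 11.
dried chickpeas: 2/3 cup × 11 × 200 g/cup ≈ 1467 g
heavy cream: 1 L × 11 × 1000 mL/L = 11000 mL
arborio rice: 2 oz × 11 = 22 oz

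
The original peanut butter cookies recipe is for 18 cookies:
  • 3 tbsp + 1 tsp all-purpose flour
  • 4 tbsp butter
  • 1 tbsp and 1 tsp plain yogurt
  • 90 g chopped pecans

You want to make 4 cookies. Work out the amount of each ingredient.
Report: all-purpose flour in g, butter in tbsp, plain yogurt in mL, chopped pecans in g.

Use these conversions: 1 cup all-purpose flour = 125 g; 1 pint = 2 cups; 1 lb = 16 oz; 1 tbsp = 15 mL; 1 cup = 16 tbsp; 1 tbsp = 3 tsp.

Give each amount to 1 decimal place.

all-purpose flour: 5.8 g; butter: 0.9 tbsp; plain yogurt: 4.4 mL; chopped pecans: 20.0 g

Scaling factor: 4/18 = 2/9.
all-purpose flour: (3 tbsp + 1 tsp = 10/3 tbsp) × 2/9 ÷ 16 tbsp/cup × 125 g/cup ≈ 5.8 g
butter: 4 tbsp × 2/9 ≈ 0.9 tbsp
plain yogurt: (1 tbsp + 1 tsp = 4/3 tbsp) × 2/9 × 15 mL/tbsp ≈ 4.4 mL
chopped pecans: 90 g × 2/9 = 20.0 g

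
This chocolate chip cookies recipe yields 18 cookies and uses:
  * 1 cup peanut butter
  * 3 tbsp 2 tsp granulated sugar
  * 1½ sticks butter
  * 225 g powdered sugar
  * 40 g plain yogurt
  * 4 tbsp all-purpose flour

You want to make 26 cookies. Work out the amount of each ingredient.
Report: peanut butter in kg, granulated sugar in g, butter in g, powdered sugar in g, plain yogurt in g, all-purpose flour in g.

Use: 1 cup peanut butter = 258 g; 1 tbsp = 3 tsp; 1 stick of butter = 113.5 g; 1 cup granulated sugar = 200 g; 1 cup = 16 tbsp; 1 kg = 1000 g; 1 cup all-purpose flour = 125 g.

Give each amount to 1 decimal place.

Scaling factor: 26/18 = 13/9.
peanut butter: 1 cup × 13/9 × 258 g/cup ÷ 1000 g/kg ≈ 0.4 kg
granulated sugar: (3 tbsp + 2 tsp = 11/3 tbsp) × 13/9 ÷ 16 tbsp/cup × 200 g/cup ≈ 66.2 g
butter: 1.5 stick × 13/9 × 113.5 g/stick ≈ 245.9 g
powdered sugar: 225 g × 13/9 = 325.0 g
plain yogurt: 40 g × 13/9 ≈ 57.8 g
all-purpose flour: 4 tbsp × 13/9 ÷ 16 tbsp/cup × 125 g/cup ≈ 45.1 g

peanut butter: 0.4 kg; granulated sugar: 66.2 g; butter: 245.9 g; powdered sugar: 325.0 g; plain yogurt: 57.8 g; all-purpose flour: 45.1 g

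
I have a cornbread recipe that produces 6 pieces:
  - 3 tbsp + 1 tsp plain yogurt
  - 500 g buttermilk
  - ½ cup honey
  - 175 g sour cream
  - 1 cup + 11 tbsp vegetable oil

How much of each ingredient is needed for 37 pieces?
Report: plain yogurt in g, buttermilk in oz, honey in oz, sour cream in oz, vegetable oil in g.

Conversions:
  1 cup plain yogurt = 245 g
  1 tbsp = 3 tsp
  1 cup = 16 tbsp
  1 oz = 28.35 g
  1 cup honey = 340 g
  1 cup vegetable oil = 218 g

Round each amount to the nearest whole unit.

plain yogurt: 315 g; buttermilk: 109 oz; honey: 37 oz; sour cream: 38 oz; vegetable oil: 2269 g

Scaling factor: 37/6.
plain yogurt: (3 tbsp + 1 tsp = 10/3 tbsp) × 37/6 ÷ 16 tbsp/cup × 245 g/cup ≈ 315 g
buttermilk: 500 g × 37/6 ÷ 28.35 g/oz ≈ 109 oz
honey: 0.5 cup × 37/6 × 340 g/cup ÷ 28.35 g/oz ≈ 37 oz
sour cream: 175 g × 37/6 ÷ 28.35 g/oz ≈ 38 oz
vegetable oil: (1 cup + 11 tbsp = 1.6875 cup) × 37/6 × 218 g/cup ≈ 2269 g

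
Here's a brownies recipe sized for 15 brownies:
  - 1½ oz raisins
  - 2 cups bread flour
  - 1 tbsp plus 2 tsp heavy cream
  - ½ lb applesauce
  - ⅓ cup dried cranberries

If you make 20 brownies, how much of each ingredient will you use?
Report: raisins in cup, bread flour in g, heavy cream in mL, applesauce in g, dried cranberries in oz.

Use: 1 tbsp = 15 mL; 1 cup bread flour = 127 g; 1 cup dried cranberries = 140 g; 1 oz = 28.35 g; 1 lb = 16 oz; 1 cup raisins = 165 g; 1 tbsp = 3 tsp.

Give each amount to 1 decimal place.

raisins: 0.3 cup; bread flour: 338.7 g; heavy cream: 33.3 mL; applesauce: 302.4 g; dried cranberries: 2.2 oz

Scaling factor: 20/15 = 4/3.
raisins: 1.5 oz × 4/3 × 28.35 g/oz ÷ 165 g/cup ≈ 0.3 cup
bread flour: 2 cup × 4/3 × 127 g/cup ≈ 338.7 g
heavy cream: (1 tbsp + 2 tsp = 5/3 tbsp) × 4/3 × 15 mL/tbsp ≈ 33.3 mL
applesauce: 0.5 lb × 4/3 × 16 oz/lb × 28.35 g/oz = 302.4 g
dried cranberries: 1/3 cup × 4/3 × 140 g/cup ÷ 28.35 g/oz ≈ 2.2 oz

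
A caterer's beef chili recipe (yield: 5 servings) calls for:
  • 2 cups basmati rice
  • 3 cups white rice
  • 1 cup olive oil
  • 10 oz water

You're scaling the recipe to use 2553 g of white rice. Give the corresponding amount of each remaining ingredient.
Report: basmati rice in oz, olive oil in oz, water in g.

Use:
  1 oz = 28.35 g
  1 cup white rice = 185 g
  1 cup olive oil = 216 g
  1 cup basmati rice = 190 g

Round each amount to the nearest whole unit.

The original recipe has 555 g of white rice, so the scaling factor is 2553 ÷ 555 = 23/5 = 4.6.
basmati rice: 2 cup × 23/5 × 190 g/cup ÷ 28.35 g/oz ≈ 62 oz
olive oil: 1 cup × 23/5 × 216 g/cup ÷ 28.35 g/oz ≈ 35 oz
water: 10 oz × 23/5 × 28.35 g/oz ≈ 1304 g

basmati rice: 62 oz; olive oil: 35 oz; water: 1304 g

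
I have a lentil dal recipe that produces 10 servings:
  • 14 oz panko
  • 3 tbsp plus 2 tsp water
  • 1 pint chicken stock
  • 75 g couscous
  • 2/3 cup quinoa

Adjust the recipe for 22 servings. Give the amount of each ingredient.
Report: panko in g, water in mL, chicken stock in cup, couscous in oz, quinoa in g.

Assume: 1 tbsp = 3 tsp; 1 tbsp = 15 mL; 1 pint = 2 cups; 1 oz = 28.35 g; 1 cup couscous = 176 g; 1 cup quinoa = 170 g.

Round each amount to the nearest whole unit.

panko: 873 g; water: 121 mL; chicken stock: 4 cup; couscous: 6 oz; quinoa: 249 g

Scaling factor: 22/10 = 11/5 = 2.2.
panko: 14 oz × 11/5 × 28.35 g/oz ≈ 873 g
water: (3 tbsp + 2 tsp = 11/3 tbsp) × 11/5 × 15 mL/tbsp = 121 mL
chicken stock: 1 pint × 11/5 × 2 cup/pint ≈ 4 cup
couscous: 75 g × 11/5 ÷ 28.35 g/oz ≈ 6 oz
quinoa: 2/3 cup × 11/5 × 170 g/cup ≈ 249 g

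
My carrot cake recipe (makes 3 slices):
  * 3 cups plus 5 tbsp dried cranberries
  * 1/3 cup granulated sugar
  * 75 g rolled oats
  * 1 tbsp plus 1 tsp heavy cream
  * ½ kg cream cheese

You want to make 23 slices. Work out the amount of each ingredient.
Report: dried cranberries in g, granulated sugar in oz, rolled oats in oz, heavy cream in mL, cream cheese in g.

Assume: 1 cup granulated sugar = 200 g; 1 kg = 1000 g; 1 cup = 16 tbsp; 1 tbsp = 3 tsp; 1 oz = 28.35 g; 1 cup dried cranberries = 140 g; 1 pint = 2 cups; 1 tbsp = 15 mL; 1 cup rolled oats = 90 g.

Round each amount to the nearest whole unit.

dried cranberries: 3555 g; granulated sugar: 18 oz; rolled oats: 20 oz; heavy cream: 153 mL; cream cheese: 3833 g

Scaling factor: 23/3.
dried cranberries: (3 cup + 5 tbsp = 3.3125 cup) × 23/3 × 140 g/cup ≈ 3555 g
granulated sugar: 1/3 cup × 23/3 × 200 g/cup ÷ 28.35 g/oz ≈ 18 oz
rolled oats: 75 g × 23/3 ÷ 28.35 g/oz ≈ 20 oz
heavy cream: (1 tbsp + 1 tsp = 4/3 tbsp) × 23/3 × 15 mL/tbsp ≈ 153 mL
cream cheese: 0.5 kg × 23/3 × 1000 g/kg ≈ 3833 g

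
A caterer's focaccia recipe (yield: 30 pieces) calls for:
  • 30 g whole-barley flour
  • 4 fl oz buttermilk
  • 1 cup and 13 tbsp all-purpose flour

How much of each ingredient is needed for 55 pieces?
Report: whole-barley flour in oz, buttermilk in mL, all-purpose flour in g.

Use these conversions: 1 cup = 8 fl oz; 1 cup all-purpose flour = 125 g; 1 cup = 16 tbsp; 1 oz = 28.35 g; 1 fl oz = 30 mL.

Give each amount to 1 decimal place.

Scaling factor: 55/30 = 11/6.
whole-barley flour: 30 g × 11/6 ÷ 28.35 g/oz ≈ 1.9 oz
buttermilk: 4 fl oz × 11/6 × 30 mL/fl oz = 220.0 mL
all-purpose flour: (1 cup + 13 tbsp = 1.8125 cup) × 11/6 × 125 g/cup ≈ 415.4 g

whole-barley flour: 1.9 oz; buttermilk: 220.0 mL; all-purpose flour: 415.4 g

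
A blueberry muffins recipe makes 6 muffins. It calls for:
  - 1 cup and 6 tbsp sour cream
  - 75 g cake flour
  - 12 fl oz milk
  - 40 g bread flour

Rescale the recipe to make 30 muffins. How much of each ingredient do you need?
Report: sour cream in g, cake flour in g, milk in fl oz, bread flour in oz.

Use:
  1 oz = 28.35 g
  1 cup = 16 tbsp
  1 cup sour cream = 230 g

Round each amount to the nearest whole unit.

sour cream: 1581 g; cake flour: 375 g; milk: 60 fl oz; bread flour: 7 oz

Scaling factor: 30/6 = 5.
sour cream: (1 cup + 6 tbsp = 1.375 cup) × 5 × 230 g/cup ≈ 1581 g
cake flour: 75 g × 5 = 375 g
milk: 12 fl oz × 5 = 60 fl oz
bread flour: 40 g × 5 ÷ 28.35 g/oz ≈ 7 oz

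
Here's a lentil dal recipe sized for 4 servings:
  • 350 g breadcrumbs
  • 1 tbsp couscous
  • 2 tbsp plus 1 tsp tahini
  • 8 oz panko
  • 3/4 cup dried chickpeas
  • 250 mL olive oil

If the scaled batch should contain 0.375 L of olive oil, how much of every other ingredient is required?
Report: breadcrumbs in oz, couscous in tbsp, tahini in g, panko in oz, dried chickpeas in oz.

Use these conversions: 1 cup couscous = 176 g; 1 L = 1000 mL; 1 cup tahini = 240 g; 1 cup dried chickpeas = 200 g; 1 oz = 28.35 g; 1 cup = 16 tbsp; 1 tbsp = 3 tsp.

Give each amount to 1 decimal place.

breadcrumbs: 18.5 oz; couscous: 1.5 tbsp; tahini: 52.5 g; panko: 12.0 oz; dried chickpeas: 7.9 oz

The original recipe has 0.25 L of olive oil, so the scaling factor is 0.375 ÷ 0.25 = 3/2 = 1.5.
breadcrumbs: 350 g × 3/2 ÷ 28.35 g/oz ≈ 18.5 oz
couscous: 1 tbsp × 3/2 = 1.5 tbsp
tahini: (2 tbsp + 1 tsp = 7/3 tbsp) × 3/2 ÷ 16 tbsp/cup × 240 g/cup = 52.5 g
panko: 8 oz × 3/2 = 12.0 oz
dried chickpeas: 0.75 cup × 3/2 × 200 g/cup ÷ 28.35 g/oz ≈ 7.9 oz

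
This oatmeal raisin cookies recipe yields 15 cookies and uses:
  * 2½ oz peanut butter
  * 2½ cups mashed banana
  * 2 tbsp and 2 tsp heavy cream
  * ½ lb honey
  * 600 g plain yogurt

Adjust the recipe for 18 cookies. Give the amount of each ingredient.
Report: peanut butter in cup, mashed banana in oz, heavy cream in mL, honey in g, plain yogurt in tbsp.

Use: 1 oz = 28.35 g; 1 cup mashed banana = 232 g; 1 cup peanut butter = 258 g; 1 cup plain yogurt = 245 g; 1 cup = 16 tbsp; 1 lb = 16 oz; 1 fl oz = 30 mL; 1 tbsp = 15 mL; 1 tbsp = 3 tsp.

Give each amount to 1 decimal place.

peanut butter: 0.3 cup; mashed banana: 24.6 oz; heavy cream: 48.0 mL; honey: 272.2 g; plain yogurt: 47.0 tbsp

Scaling factor: 18/15 = 6/5 = 1.2.
peanut butter: 2.5 oz × 6/5 × 28.35 g/oz ÷ 258 g/cup ≈ 0.3 cup
mashed banana: 2.5 cup × 6/5 × 232 g/cup ÷ 28.35 g/oz ≈ 24.6 oz
heavy cream: (2 tbsp + 2 tsp = 8/3 tbsp) × 6/5 × 15 mL/tbsp = 48.0 mL
honey: 0.5 lb × 6/5 × 16 oz/lb × 28.35 g/oz ≈ 272.2 g
plain yogurt: 600 g × 6/5 ÷ 245 g/cup × 16 tbsp/cup ≈ 47.0 tbsp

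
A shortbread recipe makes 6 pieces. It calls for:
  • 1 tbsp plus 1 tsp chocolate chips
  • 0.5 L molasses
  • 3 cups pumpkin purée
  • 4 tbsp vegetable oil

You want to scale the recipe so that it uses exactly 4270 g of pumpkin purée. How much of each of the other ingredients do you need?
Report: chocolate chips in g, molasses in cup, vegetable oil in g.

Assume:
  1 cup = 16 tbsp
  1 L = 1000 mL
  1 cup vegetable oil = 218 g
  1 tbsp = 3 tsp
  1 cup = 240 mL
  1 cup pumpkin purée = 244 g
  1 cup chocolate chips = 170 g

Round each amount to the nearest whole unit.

chocolate chips: 83 g; molasses: 12 cup; vegetable oil: 318 g

The original recipe has 732 g of pumpkin purée, so the scaling factor is 4270 ÷ 732 = 35/6.
chocolate chips: (1 tbsp + 1 tsp = 4/3 tbsp) × 35/6 ÷ 16 tbsp/cup × 170 g/cup ≈ 83 g
molasses: 0.5 L × 35/6 × 1000 mL/L ÷ 240 mL/cup ≈ 12 cup
vegetable oil: 4 tbsp × 35/6 ÷ 16 tbsp/cup × 218 g/cup ≈ 318 g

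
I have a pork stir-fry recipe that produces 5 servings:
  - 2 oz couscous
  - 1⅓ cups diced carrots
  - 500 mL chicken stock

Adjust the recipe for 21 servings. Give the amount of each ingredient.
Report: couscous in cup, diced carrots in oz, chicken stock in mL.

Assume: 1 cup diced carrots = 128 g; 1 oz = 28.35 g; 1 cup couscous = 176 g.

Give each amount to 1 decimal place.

couscous: 1.4 cup; diced carrots: 25.3 oz; chicken stock: 2100.0 mL

Scaling factor: 21/5 = 4.2.
couscous: 2 oz × 21/5 × 28.35 g/oz ÷ 176 g/cup ≈ 1.4 cup
diced carrots: 4/3 cup × 21/5 × 128 g/cup ÷ 28.35 g/oz ≈ 25.3 oz
chicken stock: 500 mL × 21/5 = 2100.0 mL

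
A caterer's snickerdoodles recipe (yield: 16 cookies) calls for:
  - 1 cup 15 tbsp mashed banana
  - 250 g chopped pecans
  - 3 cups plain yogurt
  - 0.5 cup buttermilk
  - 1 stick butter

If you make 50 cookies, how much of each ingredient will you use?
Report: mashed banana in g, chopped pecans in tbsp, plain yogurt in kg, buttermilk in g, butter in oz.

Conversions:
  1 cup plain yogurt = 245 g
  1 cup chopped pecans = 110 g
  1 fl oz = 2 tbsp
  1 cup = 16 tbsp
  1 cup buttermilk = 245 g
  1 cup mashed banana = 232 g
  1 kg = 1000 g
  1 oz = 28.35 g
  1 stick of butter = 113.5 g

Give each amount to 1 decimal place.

mashed banana: 1404.7 g; chopped pecans: 113.6 tbsp; plain yogurt: 2.3 kg; buttermilk: 382.8 g; butter: 12.5 oz

Scaling factor: 50/16 = 25/8 = 3.125.
mashed banana: (1 cup + 15 tbsp = 1.9375 cup) × 25/8 × 232 g/cup ≈ 1404.7 g
chopped pecans: 250 g × 25/8 ÷ 110 g/cup × 16 tbsp/cup ≈ 113.6 tbsp
plain yogurt: 3 cup × 25/8 × 245 g/cup ÷ 1000 g/kg ≈ 2.3 kg
buttermilk: 0.5 cup × 25/8 × 245 g/cup ≈ 382.8 g
butter: 1 stick × 25/8 × 113.5 g/stick ÷ 28.35 g/oz ≈ 12.5 oz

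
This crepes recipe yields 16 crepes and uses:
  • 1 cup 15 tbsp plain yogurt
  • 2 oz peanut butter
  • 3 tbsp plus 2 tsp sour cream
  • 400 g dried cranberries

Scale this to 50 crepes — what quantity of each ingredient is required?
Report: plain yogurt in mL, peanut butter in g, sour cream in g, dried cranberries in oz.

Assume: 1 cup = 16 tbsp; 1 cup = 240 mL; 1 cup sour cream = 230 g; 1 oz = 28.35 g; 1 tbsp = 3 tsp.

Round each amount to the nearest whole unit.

Scaling factor: 50/16 = 25/8 = 3.125.
plain yogurt: (1 cup + 15 tbsp = 1.9375 cup) × 25/8 × 240 mL/cup ≈ 1453 mL
peanut butter: 2 oz × 25/8 × 28.35 g/oz ≈ 177 g
sour cream: (3 tbsp + 2 tsp = 11/3 tbsp) × 25/8 ÷ 16 tbsp/cup × 230 g/cup ≈ 165 g
dried cranberries: 400 g × 25/8 ÷ 28.35 g/oz ≈ 44 oz

plain yogurt: 1453 mL; peanut butter: 177 g; sour cream: 165 g; dried cranberries: 44 oz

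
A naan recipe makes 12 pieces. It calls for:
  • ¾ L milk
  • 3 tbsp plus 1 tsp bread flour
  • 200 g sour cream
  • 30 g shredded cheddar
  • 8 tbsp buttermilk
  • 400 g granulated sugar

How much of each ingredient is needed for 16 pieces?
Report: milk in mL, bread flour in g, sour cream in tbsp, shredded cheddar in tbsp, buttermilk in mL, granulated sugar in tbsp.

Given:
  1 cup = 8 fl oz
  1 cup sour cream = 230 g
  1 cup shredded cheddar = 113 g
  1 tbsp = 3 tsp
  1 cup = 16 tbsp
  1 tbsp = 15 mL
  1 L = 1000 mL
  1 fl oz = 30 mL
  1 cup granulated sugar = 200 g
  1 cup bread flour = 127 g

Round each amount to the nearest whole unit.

milk: 1000 mL; bread flour: 35 g; sour cream: 19 tbsp; shredded cheddar: 6 tbsp; buttermilk: 160 mL; granulated sugar: 43 tbsp

Scaling factor: 16/12 = 4/3.
milk: 0.75 L × 4/3 × 1000 mL/L = 1000 mL
bread flour: (3 tbsp + 1 tsp = 10/3 tbsp) × 4/3 ÷ 16 tbsp/cup × 127 g/cup ≈ 35 g
sour cream: 200 g × 4/3 ÷ 230 g/cup × 16 tbsp/cup ≈ 19 tbsp
shredded cheddar: 30 g × 4/3 ÷ 113 g/cup × 16 tbsp/cup ≈ 6 tbsp
buttermilk: 8 tbsp × 4/3 × 15 mL/tbsp = 160 mL
granulated sugar: 400 g × 4/3 ÷ 200 g/cup × 16 tbsp/cup ≈ 43 tbsp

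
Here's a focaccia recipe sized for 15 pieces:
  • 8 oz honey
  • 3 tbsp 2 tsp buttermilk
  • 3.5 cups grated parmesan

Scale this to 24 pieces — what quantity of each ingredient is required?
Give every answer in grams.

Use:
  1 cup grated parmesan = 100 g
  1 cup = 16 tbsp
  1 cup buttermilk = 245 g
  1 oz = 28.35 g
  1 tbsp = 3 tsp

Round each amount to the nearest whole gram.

honey: 363 g; buttermilk: 90 g; grated parmesan: 560 g

Scaling factor: 24/15 = 8/5 = 1.6.
honey: 8 oz × 8/5 × 28.35 g/oz ≈ 363 g
buttermilk: (3 tbsp + 2 tsp = 11/3 tbsp) × 8/5 ÷ 16 tbsp/cup × 245 g/cup ≈ 90 g
grated parmesan: 3.5 cup × 8/5 × 100 g/cup = 560 g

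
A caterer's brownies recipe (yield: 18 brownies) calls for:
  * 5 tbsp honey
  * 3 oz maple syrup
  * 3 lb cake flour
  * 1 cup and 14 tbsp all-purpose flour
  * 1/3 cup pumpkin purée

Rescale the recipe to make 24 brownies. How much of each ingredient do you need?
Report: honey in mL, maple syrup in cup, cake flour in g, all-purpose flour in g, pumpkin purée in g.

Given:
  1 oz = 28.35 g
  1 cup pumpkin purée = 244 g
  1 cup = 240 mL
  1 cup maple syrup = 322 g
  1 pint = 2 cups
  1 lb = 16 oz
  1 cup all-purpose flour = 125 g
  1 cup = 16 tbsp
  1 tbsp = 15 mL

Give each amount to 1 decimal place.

Scaling factor: 24/18 = 4/3.
honey: 5 tbsp × 4/3 × 15 mL/tbsp = 100.0 mL
maple syrup: 3 oz × 4/3 × 28.35 g/oz ÷ 322 g/cup ≈ 0.4 cup
cake flour: 3 lb × 4/3 × 16 oz/lb × 28.35 g/oz = 1814.4 g
all-purpose flour: (1 cup + 14 tbsp = 1.875 cup) × 4/3 × 125 g/cup = 312.5 g
pumpkin purée: 1/3 cup × 4/3 × 244 g/cup ≈ 108.4 g

honey: 100.0 mL; maple syrup: 0.4 cup; cake flour: 1814.4 g; all-purpose flour: 312.5 g; pumpkin purée: 108.4 g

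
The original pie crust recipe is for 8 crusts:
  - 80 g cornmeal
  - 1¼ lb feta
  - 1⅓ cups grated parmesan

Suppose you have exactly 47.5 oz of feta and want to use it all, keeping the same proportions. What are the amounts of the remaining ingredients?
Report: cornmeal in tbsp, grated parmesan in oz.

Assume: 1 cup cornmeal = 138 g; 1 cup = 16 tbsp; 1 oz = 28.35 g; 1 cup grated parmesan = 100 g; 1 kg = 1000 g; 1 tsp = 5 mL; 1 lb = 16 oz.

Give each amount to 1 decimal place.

cornmeal: 22.0 tbsp; grated parmesan: 11.2 oz

The original recipe has 20 oz of feta, so the scaling factor is 47.5 ÷ 20 = 19/8 = 2.375.
cornmeal: 80 g × 19/8 ÷ 138 g/cup × 16 tbsp/cup ≈ 22.0 tbsp
grated parmesan: 4/3 cup × 19/8 × 100 g/cup ÷ 28.35 g/oz ≈ 11.2 oz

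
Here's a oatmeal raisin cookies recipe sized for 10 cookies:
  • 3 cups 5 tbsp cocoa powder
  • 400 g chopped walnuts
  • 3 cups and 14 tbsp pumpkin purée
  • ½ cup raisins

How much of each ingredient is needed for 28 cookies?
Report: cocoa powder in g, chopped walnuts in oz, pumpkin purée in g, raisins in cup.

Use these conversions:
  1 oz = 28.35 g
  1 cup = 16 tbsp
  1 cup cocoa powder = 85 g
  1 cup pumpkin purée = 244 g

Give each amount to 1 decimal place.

Scaling factor: 28/10 = 14/5 = 2.8.
cocoa powder: (3 cup + 5 tbsp = 3.3125 cup) × 14/5 × 85 g/cup ≈ 788.4 g
chopped walnuts: 400 g × 14/5 ÷ 28.35 g/oz ≈ 39.5 oz
pumpkin purée: (3 cup + 14 tbsp = 3.875 cup) × 14/5 × 244 g/cup = 2647.4 g
raisins: 0.5 cup × 14/5 = 1.4 cup

cocoa powder: 788.4 g; chopped walnuts: 39.5 oz; pumpkin purée: 2647.4 g; raisins: 1.4 cup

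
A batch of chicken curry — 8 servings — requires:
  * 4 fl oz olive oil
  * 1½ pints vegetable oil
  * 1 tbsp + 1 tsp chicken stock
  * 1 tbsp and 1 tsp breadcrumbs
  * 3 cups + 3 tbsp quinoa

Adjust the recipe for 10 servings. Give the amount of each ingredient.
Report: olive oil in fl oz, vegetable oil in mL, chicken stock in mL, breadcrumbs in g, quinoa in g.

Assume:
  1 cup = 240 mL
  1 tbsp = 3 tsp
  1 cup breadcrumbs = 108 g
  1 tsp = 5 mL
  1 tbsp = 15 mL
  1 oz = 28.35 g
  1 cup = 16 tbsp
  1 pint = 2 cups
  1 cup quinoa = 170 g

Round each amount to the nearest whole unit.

olive oil: 5 fl oz; vegetable oil: 900 mL; chicken stock: 25 mL; breadcrumbs: 11 g; quinoa: 677 g

Scaling factor: 10/8 = 5/4 = 1.25.
olive oil: 4 fl oz × 5/4 = 5 fl oz
vegetable oil: 1.5 pint × 5/4 × 2 cup/pint × 240 mL/cup = 900 mL
chicken stock: (1 tbsp + 1 tsp = 4/3 tbsp) × 5/4 × 15 mL/tbsp = 25 mL
breadcrumbs: (1 tbsp + 1 tsp = 4/3 tbsp) × 5/4 ÷ 16 tbsp/cup × 108 g/cup ≈ 11 g
quinoa: (3 cup + 3 tbsp = 3.1875 cup) × 5/4 × 170 g/cup ≈ 677 g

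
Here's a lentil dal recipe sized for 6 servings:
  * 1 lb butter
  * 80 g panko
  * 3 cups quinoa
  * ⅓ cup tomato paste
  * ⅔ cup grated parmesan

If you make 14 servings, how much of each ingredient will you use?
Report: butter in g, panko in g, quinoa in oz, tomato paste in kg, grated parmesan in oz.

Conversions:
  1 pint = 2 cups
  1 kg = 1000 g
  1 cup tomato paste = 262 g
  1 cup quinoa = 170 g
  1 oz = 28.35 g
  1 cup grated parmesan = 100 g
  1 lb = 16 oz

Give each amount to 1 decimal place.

butter: 1058.4 g; panko: 186.7 g; quinoa: 42.0 oz; tomato paste: 0.2 kg; grated parmesan: 5.5 oz

Scaling factor: 14/6 = 7/3.
butter: 1 lb × 7/3 × 16 oz/lb × 28.35 g/oz = 1058.4 g
panko: 80 g × 7/3 ≈ 186.7 g
quinoa: 3 cup × 7/3 × 170 g/cup ÷ 28.35 g/oz ≈ 42.0 oz
tomato paste: 1/3 cup × 7/3 × 262 g/cup ÷ 1000 g/kg ≈ 0.2 kg
grated parmesan: 2/3 cup × 7/3 × 100 g/cup ÷ 28.35 g/oz ≈ 5.5 oz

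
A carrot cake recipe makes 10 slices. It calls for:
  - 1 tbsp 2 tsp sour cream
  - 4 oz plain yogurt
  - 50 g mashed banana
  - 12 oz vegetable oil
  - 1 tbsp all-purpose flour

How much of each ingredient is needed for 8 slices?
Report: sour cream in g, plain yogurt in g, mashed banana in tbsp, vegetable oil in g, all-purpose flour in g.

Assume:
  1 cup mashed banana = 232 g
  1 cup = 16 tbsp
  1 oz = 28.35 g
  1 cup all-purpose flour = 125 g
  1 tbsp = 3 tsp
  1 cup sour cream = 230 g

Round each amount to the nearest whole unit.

sour cream: 19 g; plain yogurt: 91 g; mashed banana: 3 tbsp; vegetable oil: 272 g; all-purpose flour: 6 g

Scaling factor: 8/10 = 4/5 = 0.8.
sour cream: (1 tbsp + 2 tsp = 5/3 tbsp) × 4/5 ÷ 16 tbsp/cup × 230 g/cup ≈ 19 g
plain yogurt: 4 oz × 4/5 × 28.35 g/oz ≈ 91 g
mashed banana: 50 g × 4/5 ÷ 232 g/cup × 16 tbsp/cup ≈ 3 tbsp
vegetable oil: 12 oz × 4/5 × 28.35 g/oz ≈ 272 g
all-purpose flour: 1 tbsp × 4/5 ÷ 16 tbsp/cup × 125 g/cup ≈ 6 g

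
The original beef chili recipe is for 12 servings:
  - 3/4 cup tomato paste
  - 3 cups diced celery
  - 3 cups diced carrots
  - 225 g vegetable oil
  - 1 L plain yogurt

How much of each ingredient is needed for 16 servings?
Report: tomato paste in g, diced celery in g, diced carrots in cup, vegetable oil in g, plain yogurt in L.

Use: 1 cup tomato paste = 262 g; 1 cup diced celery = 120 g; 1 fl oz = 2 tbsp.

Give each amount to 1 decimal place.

tomato paste: 262.0 g; diced celery: 480.0 g; diced carrots: 4.0 cup; vegetable oil: 300.0 g; plain yogurt: 1.3 L

Scaling factor: 16/12 = 4/3.
tomato paste: 0.75 cup × 4/3 × 262 g/cup = 262.0 g
diced celery: 3 cup × 4/3 × 120 g/cup = 480.0 g
diced carrots: 3 cup × 4/3 = 4.0 cup
vegetable oil: 225 g × 4/3 = 300.0 g
plain yogurt: 1 L × 4/3 ≈ 1.3 L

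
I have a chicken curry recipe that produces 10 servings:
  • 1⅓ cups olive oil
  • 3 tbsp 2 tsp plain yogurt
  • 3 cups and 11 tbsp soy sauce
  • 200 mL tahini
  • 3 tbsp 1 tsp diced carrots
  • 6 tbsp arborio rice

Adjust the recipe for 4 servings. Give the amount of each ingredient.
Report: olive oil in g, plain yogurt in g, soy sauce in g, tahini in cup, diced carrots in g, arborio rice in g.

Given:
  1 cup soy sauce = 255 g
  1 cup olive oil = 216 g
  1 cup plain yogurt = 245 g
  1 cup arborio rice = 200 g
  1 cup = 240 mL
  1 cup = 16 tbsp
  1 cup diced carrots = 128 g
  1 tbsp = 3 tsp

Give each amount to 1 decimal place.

olive oil: 115.2 g; plain yogurt: 22.5 g; soy sauce: 376.1 g; tahini: 0.3 cup; diced carrots: 10.7 g; arborio rice: 30.0 g

Scaling factor: 4/10 = 2/5 = 0.4.
olive oil: 4/3 cup × 2/5 × 216 g/cup = 115.2 g
plain yogurt: (3 tbsp + 2 tsp = 11/3 tbsp) × 2/5 ÷ 16 tbsp/cup × 245 g/cup ≈ 22.5 g
soy sauce: (3 cup + 11 tbsp = 3.6875 cup) × 2/5 × 255 g/cup ≈ 376.1 g
tahini: 200 mL × 2/5 ÷ 240 mL/cup ≈ 0.3 cup
diced carrots: (3 tbsp + 1 tsp = 10/3 tbsp) × 2/5 ÷ 16 tbsp/cup × 128 g/cup ≈ 10.7 g
arborio rice: 6 tbsp × 2/5 ÷ 16 tbsp/cup × 200 g/cup = 30.0 g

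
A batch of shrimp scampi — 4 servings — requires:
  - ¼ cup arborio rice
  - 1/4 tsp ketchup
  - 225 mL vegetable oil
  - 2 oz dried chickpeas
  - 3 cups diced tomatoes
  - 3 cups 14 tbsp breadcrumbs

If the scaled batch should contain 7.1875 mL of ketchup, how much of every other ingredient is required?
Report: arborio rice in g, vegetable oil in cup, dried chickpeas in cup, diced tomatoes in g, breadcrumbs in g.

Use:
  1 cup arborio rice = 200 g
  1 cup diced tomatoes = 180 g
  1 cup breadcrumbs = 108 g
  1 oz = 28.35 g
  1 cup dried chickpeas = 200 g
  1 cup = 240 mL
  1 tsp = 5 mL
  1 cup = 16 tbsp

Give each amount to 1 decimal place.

arborio rice: 287.5 g; vegetable oil: 5.4 cup; dried chickpeas: 1.6 cup; diced tomatoes: 3105.0 g; breadcrumbs: 2406.4 g

The original recipe has 1.25 mL of ketchup, so the scaling factor is 7.1875 ÷ 1.25 = 23/4 = 5.75.
arborio rice: 0.25 cup × 23/4 × 200 g/cup = 287.5 g
vegetable oil: 225 mL × 23/4 ÷ 240 mL/cup ≈ 5.4 cup
dried chickpeas: 2 oz × 23/4 × 28.35 g/oz ÷ 200 g/cup ≈ 1.6 cup
diced tomatoes: 3 cup × 23/4 × 180 g/cup = 3105.0 g
breadcrumbs: (3 cup + 14 tbsp = 3.875 cup) × 23/4 × 108 g/cup ≈ 2406.4 g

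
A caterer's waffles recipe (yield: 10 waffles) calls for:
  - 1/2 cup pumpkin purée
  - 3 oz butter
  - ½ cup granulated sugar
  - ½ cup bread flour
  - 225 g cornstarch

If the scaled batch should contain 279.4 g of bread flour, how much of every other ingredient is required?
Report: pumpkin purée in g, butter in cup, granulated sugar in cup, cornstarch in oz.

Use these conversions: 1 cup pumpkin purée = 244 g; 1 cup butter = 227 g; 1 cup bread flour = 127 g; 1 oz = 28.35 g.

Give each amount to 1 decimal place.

The original recipe has 63.5 g of bread flour, so the scaling factor is 279.4 ÷ 63.5 = 22/5 = 4.4.
pumpkin purée: 0.5 cup × 22/5 × 244 g/cup = 536.8 g
butter: 3 oz × 22/5 × 28.35 g/oz ÷ 227 g/cup ≈ 1.6 cup
granulated sugar: 0.5 cup × 22/5 = 2.2 cup
cornstarch: 225 g × 22/5 ÷ 28.35 g/oz ≈ 34.9 oz

pumpkin purée: 536.8 g; butter: 1.6 cup; granulated sugar: 2.2 cup; cornstarch: 34.9 oz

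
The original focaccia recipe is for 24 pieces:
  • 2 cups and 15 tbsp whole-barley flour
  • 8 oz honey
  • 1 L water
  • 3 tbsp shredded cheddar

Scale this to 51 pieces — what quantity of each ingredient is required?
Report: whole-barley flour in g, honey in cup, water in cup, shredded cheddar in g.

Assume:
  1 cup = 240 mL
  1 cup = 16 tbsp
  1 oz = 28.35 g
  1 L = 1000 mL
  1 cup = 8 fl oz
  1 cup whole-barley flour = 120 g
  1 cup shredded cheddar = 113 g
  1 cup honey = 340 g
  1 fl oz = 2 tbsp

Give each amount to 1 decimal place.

whole-barley flour: 749.1 g; honey: 1.4 cup; water: 8.9 cup; shredded cheddar: 45.0 g

Scaling factor: 51/24 = 17/8 = 2.125.
whole-barley flour: (2 cup + 15 tbsp = 2.9375 cup) × 17/8 × 120 g/cup ≈ 749.1 g
honey: 8 oz × 17/8 × 28.35 g/oz ÷ 340 g/cup ≈ 1.4 cup
water: 1 L × 17/8 × 1000 mL/L ÷ 240 mL/cup ≈ 8.9 cup
shredded cheddar: 3 tbsp × 17/8 ÷ 16 tbsp/cup × 113 g/cup ≈ 45.0 g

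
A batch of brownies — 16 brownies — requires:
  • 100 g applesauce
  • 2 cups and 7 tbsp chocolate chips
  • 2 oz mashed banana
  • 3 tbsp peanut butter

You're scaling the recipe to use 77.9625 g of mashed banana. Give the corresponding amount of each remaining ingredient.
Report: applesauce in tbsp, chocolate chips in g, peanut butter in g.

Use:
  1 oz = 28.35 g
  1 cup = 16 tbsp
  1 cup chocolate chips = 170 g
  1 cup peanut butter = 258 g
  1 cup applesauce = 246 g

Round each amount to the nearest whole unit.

applesauce: 9 tbsp; chocolate chips: 570 g; peanut butter: 67 g

The original recipe has 56.7 g of mashed banana, so the scaling factor is 77.9625 ÷ 56.7 = 11/8 = 1.375.
applesauce: 100 g × 11/8 ÷ 246 g/cup × 16 tbsp/cup ≈ 9 tbsp
chocolate chips: (2 cup + 7 tbsp = 2.4375 cup) × 11/8 × 170 g/cup ≈ 570 g
peanut butter: 3 tbsp × 11/8 ÷ 16 tbsp/cup × 258 g/cup ≈ 67 g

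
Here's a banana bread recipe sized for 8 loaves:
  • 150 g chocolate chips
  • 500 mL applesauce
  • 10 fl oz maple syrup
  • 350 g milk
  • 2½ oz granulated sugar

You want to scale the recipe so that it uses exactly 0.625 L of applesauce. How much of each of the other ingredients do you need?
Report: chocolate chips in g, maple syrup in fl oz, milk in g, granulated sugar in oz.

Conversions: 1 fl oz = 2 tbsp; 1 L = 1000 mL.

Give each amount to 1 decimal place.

The original recipe has 0.5 L of applesauce, so the scaling factor is 0.625 ÷ 0.5 = 5/4 = 1.25.
chocolate chips: 150 g × 5/4 = 187.5 g
maple syrup: 10 fl oz × 5/4 = 12.5 fl oz
milk: 350 g × 5/4 = 437.5 g
granulated sugar: 2.5 oz × 5/4 ≈ 3.1 oz

chocolate chips: 187.5 g; maple syrup: 12.5 fl oz; milk: 437.5 g; granulated sugar: 3.1 oz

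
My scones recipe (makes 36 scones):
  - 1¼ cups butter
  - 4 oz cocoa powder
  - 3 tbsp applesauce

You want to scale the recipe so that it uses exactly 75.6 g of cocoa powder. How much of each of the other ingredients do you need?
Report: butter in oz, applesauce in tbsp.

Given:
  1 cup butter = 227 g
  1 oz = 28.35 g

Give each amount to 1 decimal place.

The original recipe has 113.4 g of cocoa powder, so the scaling factor is 75.6 ÷ 113.4 = 2/3.
butter: 1.25 cup × 2/3 × 227 g/cup ÷ 28.35 g/oz ≈ 6.7 oz
applesauce: 3 tbsp × 2/3 = 2.0 tbsp

butter: 6.7 oz; applesauce: 2.0 tbsp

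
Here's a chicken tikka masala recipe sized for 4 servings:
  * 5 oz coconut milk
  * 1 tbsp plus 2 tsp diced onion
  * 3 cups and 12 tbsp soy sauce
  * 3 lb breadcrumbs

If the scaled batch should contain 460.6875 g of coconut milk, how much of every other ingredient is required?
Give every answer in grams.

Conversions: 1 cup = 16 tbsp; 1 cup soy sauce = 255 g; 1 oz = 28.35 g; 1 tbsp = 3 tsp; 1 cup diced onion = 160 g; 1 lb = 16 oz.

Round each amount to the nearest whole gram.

diced onion: 54 g; soy sauce: 3108 g; breadcrumbs: 4423 g

The original recipe has 141.75 g of coconut milk, so the scaling factor is 460.6875 ÷ 141.75 = 13/4 = 3.25.
diced onion: (1 tbsp + 2 tsp = 5/3 tbsp) × 13/4 ÷ 16 tbsp/cup × 160 g/cup ≈ 54 g
soy sauce: (3 cup + 12 tbsp = 3.75 cup) × 13/4 × 255 g/cup ≈ 3108 g
breadcrumbs: 3 lb × 13/4 × 16 oz/lb × 28.35 g/oz ≈ 4423 g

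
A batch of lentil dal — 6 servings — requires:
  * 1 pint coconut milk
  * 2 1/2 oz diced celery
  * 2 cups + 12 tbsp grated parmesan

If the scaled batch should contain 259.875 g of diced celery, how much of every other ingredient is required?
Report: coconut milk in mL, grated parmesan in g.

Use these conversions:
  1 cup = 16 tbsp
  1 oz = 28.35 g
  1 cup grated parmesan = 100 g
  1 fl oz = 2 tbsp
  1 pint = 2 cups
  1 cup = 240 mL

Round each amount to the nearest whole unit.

coconut milk: 1760 mL; grated parmesan: 1008 g

The original recipe has 70.875 g of diced celery, so the scaling factor is 259.875 ÷ 70.875 = 11/3.
coconut milk: 1 pint × 11/3 × 2 cup/pint × 240 mL/cup = 1760 mL
grated parmesan: (2 cup + 12 tbsp = 2.75 cup) × 11/3 × 100 g/cup ≈ 1008 g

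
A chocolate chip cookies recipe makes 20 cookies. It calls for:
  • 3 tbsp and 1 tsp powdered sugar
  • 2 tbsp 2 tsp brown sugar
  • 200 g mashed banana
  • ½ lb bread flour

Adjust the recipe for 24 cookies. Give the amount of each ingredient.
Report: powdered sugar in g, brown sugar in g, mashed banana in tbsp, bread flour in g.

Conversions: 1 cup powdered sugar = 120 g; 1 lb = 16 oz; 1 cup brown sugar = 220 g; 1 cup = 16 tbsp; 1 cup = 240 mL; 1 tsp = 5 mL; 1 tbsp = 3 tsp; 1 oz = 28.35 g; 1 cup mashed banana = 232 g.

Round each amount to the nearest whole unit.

Scaling factor: 24/20 = 6/5 = 1.2.
powdered sugar: (3 tbsp + 1 tsp = 10/3 tbsp) × 6/5 ÷ 16 tbsp/cup × 120 g/cup = 30 g
brown sugar: (2 tbsp + 2 tsp = 8/3 tbsp) × 6/5 ÷ 16 tbsp/cup × 220 g/cup = 44 g
mashed banana: 200 g × 6/5 ÷ 232 g/cup × 16 tbsp/cup ≈ 17 tbsp
bread flour: 0.5 lb × 6/5 × 16 oz/lb × 28.35 g/oz ≈ 272 g

powdered sugar: 30 g; brown sugar: 44 g; mashed banana: 17 tbsp; bread flour: 272 g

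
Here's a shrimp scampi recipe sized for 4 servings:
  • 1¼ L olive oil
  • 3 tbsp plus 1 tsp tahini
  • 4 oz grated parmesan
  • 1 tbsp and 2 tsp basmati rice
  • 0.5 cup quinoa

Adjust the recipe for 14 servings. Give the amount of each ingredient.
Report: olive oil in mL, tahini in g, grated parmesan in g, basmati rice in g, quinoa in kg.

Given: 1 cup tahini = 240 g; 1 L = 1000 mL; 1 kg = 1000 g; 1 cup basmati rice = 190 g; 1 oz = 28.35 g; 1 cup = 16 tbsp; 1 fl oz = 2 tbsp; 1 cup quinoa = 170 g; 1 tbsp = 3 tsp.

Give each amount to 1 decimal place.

olive oil: 4375.0 mL; tahini: 175.0 g; grated parmesan: 396.9 g; basmati rice: 69.3 g; quinoa: 0.3 kg

Scaling factor: 14/4 = 7/2 = 3.5.
olive oil: 1.25 L × 7/2 × 1000 mL/L = 4375.0 mL
tahini: (3 tbsp + 1 tsp = 10/3 tbsp) × 7/2 ÷ 16 tbsp/cup × 240 g/cup = 175.0 g
grated parmesan: 4 oz × 7/2 × 28.35 g/oz = 396.9 g
basmati rice: (1 tbsp + 2 tsp = 5/3 tbsp) × 7/2 ÷ 16 tbsp/cup × 190 g/cup ≈ 69.3 g
quinoa: 0.5 cup × 7/2 × 170 g/cup ÷ 1000 g/kg ≈ 0.3 kg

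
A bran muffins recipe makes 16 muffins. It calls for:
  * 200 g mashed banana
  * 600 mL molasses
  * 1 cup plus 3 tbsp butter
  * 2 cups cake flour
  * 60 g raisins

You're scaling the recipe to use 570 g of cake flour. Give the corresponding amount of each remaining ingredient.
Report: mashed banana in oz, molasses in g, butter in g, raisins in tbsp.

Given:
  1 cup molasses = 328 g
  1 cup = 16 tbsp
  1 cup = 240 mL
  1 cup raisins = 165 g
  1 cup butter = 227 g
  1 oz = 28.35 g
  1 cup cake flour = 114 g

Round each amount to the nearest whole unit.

The original recipe has 228 g of cake flour, so the scaling factor is 570 ÷ 228 = 5/2 = 2.5.
mashed banana: 200 g × 5/2 ÷ 28.35 g/oz ≈ 18 oz
molasses: 600 mL × 5/2 ÷ 240 mL/cup × 328 g/cup = 2050 g
butter: (1 cup + 3 tbsp = 1.1875 cup) × 5/2 × 227 g/cup ≈ 674 g
raisins: 60 g × 5/2 ÷ 165 g/cup × 16 tbsp/cup ≈ 15 tbsp

mashed banana: 18 oz; molasses: 2050 g; butter: 674 g; raisins: 15 tbsp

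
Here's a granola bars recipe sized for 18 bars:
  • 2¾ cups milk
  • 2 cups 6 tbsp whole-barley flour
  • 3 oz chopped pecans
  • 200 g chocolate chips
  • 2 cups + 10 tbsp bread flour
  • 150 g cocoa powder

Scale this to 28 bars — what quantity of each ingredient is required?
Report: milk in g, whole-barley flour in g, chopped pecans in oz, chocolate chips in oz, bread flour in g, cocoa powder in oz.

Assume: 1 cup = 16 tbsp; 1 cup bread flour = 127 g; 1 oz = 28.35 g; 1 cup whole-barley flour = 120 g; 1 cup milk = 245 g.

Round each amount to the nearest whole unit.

milk: 1048 g; whole-barley flour: 443 g; chopped pecans: 5 oz; chocolate chips: 11 oz; bread flour: 519 g; cocoa powder: 8 oz

Scaling factor: 28/18 = 14/9.
milk: 2.75 cup × 14/9 × 245 g/cup ≈ 1048 g
whole-barley flour: (2 cup + 6 tbsp = 2.375 cup) × 14/9 × 120 g/cup ≈ 443 g
chopped pecans: 3 oz × 14/9 ≈ 5 oz
chocolate chips: 200 g × 14/9 ÷ 28.35 g/oz ≈ 11 oz
bread flour: (2 cup + 10 tbsp = 2.625 cup) × 14/9 × 127 g/cup ≈ 519 g
cocoa powder: 150 g × 14/9 ÷ 28.35 g/oz ≈ 8 oz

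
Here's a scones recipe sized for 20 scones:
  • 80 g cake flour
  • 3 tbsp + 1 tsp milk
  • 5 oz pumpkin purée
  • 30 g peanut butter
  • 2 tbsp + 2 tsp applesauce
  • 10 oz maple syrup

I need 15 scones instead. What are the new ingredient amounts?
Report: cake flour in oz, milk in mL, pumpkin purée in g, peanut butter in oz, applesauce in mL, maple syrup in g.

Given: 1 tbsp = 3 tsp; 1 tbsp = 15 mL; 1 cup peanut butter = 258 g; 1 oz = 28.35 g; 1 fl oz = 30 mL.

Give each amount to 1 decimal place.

Scaling factor: 15/20 = 3/4 = 0.75.
cake flour: 80 g × 3/4 ÷ 28.35 g/oz ≈ 2.1 oz
milk: (3 tbsp + 1 tsp = 10/3 tbsp) × 3/4 × 15 mL/tbsp = 37.5 mL
pumpkin purée: 5 oz × 3/4 × 28.35 g/oz ≈ 106.3 g
peanut butter: 30 g × 3/4 ÷ 28.35 g/oz ≈ 0.8 oz
applesauce: (2 tbsp + 2 tsp = 8/3 tbsp) × 3/4 × 15 mL/tbsp = 30.0 mL
maple syrup: 10 oz × 3/4 × 28.35 g/oz ≈ 212.6 g

cake flour: 2.1 oz; milk: 37.5 mL; pumpkin purée: 106.3 g; peanut butter: 0.8 oz; applesauce: 30.0 mL; maple syrup: 212.6 g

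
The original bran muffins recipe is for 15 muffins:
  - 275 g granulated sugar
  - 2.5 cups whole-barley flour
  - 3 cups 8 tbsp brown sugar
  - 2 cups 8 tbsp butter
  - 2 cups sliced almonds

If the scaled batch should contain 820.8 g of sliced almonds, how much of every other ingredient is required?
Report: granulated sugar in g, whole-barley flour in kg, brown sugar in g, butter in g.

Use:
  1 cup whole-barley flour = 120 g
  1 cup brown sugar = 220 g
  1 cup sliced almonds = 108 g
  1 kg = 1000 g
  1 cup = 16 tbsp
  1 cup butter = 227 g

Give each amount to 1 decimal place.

granulated sugar: 1045.0 g; whole-barley flour: 1.1 kg; brown sugar: 2926.0 g; butter: 2156.5 g

The original recipe has 216 g of sliced almonds, so the scaling factor is 820.8 ÷ 216 = 19/5 = 3.8.
granulated sugar: 275 g × 19/5 = 1045.0 g
whole-barley flour: 2.5 cup × 19/5 × 120 g/cup ÷ 1000 g/kg ≈ 1.1 kg
brown sugar: (3 cup + 8 tbsp = 3.5 cup) × 19/5 × 220 g/cup = 2926.0 g
butter: (2 cup + 8 tbsp = 2.5 cup) × 19/5 × 227 g/cup = 2156.5 g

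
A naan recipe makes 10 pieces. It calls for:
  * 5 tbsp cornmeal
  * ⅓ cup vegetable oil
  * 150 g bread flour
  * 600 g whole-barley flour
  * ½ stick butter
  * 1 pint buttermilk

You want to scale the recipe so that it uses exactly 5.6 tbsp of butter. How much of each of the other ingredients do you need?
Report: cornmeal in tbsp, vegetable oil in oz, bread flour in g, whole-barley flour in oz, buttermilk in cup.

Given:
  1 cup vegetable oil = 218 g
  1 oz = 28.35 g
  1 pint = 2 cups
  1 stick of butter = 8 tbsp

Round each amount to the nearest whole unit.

cornmeal: 7 tbsp; vegetable oil: 4 oz; bread flour: 210 g; whole-barley flour: 30 oz; buttermilk: 3 cup

The original recipe has 4 tbsp of butter, so the scaling factor is 5.6 ÷ 4 = 7/5 = 1.4.
cornmeal: 5 tbsp × 7/5 = 7 tbsp
vegetable oil: 1/3 cup × 7/5 × 218 g/cup ÷ 28.35 g/oz ≈ 4 oz
bread flour: 150 g × 7/5 = 210 g
whole-barley flour: 600 g × 7/5 ÷ 28.35 g/oz ≈ 30 oz
buttermilk: 1 pint × 7/5 × 2 cup/pint ≈ 3 cup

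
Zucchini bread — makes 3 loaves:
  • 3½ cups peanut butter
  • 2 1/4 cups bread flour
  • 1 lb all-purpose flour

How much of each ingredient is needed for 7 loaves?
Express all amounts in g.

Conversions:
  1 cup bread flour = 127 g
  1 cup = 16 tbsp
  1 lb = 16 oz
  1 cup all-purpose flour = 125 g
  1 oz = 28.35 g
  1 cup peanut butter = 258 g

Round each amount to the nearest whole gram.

Scaling factor: 7/3.
peanut butter: 3.5 cup × 7/3 × 258 g/cup = 2107 g
bread flour: 2.25 cup × 7/3 × 127 g/cup ≈ 667 g
all-purpose flour: 1 lb × 7/3 × 16 oz/lb × 28.35 g/oz ≈ 1058 g

peanut butter: 2107 g; bread flour: 667 g; all-purpose flour: 1058 g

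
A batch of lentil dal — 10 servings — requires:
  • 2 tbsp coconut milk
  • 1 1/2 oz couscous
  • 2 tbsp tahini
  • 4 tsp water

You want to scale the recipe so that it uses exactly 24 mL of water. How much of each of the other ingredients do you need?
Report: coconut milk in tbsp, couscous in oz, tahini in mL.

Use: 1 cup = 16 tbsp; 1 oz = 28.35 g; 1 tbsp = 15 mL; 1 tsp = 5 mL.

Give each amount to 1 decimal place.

coconut milk: 2.4 tbsp; couscous: 1.8 oz; tahini: 36.0 mL

The original recipe has 20 mL of water, so the scaling factor is 24 ÷ 20 = 6/5 = 1.2.
coconut milk: 2 tbsp × 6/5 = 2.4 tbsp
couscous: 1.5 oz × 6/5 = 1.8 oz
tahini: 2 tbsp × 6/5 × 15 mL/tbsp = 36.0 mL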